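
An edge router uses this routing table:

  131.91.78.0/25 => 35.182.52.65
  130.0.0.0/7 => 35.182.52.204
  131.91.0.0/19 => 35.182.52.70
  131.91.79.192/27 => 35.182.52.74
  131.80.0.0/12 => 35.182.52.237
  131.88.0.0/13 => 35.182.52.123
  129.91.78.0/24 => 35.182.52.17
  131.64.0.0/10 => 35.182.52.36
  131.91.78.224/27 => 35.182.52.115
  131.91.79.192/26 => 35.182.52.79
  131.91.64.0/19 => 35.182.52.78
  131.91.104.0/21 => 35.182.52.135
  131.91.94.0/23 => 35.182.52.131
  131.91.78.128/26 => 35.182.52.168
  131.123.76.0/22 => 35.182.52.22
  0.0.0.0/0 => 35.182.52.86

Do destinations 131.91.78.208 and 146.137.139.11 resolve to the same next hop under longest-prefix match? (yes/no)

no

131.91.78.208: longest match 131.91.64.0/19 -> 35.182.52.78
146.137.139.11: longest match 0.0.0.0/0 -> 35.182.52.86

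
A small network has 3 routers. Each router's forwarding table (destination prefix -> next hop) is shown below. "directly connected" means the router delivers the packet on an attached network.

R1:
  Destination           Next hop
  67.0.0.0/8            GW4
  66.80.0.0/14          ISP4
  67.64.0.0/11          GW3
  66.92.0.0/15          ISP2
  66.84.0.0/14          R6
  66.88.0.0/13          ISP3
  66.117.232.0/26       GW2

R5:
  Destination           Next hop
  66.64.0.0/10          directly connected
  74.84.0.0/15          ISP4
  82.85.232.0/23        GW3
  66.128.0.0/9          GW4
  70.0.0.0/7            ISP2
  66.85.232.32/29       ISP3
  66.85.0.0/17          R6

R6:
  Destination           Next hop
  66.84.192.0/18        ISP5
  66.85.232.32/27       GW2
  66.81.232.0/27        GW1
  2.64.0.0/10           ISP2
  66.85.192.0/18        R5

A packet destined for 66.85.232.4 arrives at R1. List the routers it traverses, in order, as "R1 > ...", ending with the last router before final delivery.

At R1: longest match for 66.85.232.4 is 66.84.0.0/14 -> R6
At R6: longest match for 66.85.232.4 is 66.85.192.0/18 -> R5
At R5: longest match for 66.85.232.4 is 66.64.0.0/10 -> directly connected

R1 > R6 > R5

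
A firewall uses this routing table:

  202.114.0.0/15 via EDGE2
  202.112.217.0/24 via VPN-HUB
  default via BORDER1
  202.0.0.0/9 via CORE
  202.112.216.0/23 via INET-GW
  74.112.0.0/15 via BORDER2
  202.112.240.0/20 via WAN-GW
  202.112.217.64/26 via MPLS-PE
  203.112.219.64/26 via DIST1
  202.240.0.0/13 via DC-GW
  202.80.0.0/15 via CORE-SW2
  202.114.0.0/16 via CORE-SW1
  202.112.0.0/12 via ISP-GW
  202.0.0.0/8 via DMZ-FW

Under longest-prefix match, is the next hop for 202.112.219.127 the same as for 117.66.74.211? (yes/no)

202.112.219.127: longest match 202.112.0.0/12 -> ISP-GW
117.66.74.211: longest match 0.0.0.0/0 -> BORDER1

no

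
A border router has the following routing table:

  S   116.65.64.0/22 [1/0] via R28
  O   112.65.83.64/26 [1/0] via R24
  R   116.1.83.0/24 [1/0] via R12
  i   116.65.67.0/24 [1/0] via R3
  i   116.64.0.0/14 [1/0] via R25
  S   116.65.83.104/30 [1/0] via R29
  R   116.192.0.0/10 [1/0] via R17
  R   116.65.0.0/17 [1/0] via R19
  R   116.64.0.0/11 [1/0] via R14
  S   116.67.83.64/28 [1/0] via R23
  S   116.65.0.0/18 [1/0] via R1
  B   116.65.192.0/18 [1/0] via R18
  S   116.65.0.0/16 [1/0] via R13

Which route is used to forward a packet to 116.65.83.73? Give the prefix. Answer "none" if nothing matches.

116.65.0.0/17

Entries matching 116.65.83.73:
  116.64.0.0/11 (116.64.0.0 - 116.95.255.255)
  116.64.0.0/14 (116.64.0.0 - 116.67.255.255)
  116.65.0.0/16 (116.65.0.0 - 116.65.255.255)
  116.65.0.0/17 (116.65.0.0 - 116.65.127.255)
Most specific is 116.65.0.0/17.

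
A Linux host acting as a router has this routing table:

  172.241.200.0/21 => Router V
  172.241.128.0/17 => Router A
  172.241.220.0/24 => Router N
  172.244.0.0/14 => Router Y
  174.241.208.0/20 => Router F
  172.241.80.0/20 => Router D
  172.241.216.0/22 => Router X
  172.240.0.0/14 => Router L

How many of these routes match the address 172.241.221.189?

Prefixes containing 172.241.221.189:
  172.240.0.0/14 (172.240.0.0 - 172.243.255.255)
  172.241.128.0/17 (172.241.128.0 - 172.241.255.255)
Total matching entries: 2.

2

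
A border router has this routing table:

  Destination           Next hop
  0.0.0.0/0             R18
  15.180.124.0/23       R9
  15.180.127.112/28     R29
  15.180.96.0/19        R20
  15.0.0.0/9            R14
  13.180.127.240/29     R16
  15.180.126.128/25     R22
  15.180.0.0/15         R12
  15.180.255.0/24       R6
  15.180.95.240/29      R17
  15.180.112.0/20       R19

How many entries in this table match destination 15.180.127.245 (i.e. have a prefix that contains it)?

4

Prefixes containing 15.180.127.245:
  0.0.0.0/0 (default, matches everything)
  15.180.0.0/15 (15.180.0.0 - 15.181.255.255)
  15.180.96.0/19 (15.180.96.0 - 15.180.127.255)
  15.180.112.0/20 (15.180.112.0 - 15.180.127.255)
Total matching entries: 4.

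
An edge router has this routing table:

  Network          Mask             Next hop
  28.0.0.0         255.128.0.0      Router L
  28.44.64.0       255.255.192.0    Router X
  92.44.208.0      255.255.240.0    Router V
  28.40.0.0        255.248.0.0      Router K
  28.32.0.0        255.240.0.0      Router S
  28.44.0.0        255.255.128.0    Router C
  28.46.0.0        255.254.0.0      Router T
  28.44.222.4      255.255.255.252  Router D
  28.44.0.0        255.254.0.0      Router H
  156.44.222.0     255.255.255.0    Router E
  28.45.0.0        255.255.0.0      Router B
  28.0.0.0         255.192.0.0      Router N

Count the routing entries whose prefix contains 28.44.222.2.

Prefixes containing 28.44.222.2:
  28.0.0.0/9 (28.0.0.0 - 28.127.255.255)
  28.0.0.0/10 (28.0.0.0 - 28.63.255.255)
  28.32.0.0/12 (28.32.0.0 - 28.47.255.255)
  28.40.0.0/13 (28.40.0.0 - 28.47.255.255)
  28.44.0.0/15 (28.44.0.0 - 28.45.255.255)
Total matching entries: 5.

5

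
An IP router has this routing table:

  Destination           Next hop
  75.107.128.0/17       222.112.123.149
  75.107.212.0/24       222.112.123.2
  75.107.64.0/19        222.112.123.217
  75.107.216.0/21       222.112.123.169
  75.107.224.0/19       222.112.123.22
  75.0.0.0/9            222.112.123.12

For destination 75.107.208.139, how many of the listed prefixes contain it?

2

Prefixes containing 75.107.208.139:
  75.0.0.0/9 (75.0.0.0 - 75.127.255.255)
  75.107.128.0/17 (75.107.128.0 - 75.107.255.255)
Total matching entries: 2.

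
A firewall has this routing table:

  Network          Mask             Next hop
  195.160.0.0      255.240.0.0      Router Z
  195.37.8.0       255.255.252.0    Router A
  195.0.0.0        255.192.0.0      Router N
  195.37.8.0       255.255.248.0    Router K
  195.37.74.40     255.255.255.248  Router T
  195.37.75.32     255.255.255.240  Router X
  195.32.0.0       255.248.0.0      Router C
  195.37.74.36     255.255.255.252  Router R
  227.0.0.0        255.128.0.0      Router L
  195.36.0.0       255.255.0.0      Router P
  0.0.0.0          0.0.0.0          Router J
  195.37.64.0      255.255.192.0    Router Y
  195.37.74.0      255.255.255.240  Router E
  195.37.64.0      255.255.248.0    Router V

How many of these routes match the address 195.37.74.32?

4

Prefixes containing 195.37.74.32:
  0.0.0.0/0 (default, matches everything)
  195.0.0.0/10 (195.0.0.0 - 195.63.255.255)
  195.32.0.0/13 (195.32.0.0 - 195.39.255.255)
  195.37.64.0/18 (195.37.64.0 - 195.37.127.255)
Total matching entries: 4.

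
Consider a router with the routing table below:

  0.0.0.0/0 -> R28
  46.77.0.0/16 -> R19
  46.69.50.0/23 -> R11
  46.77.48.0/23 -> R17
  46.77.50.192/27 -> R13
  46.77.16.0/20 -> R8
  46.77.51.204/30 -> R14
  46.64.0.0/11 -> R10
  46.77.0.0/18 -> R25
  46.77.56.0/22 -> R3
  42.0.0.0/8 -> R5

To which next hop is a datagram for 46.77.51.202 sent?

R25

Routes whose prefix contains 46.77.51.202:
  0.0.0.0/0 (default, matches everything) -> R28
  46.64.0.0/11 (46.64.0.0 - 46.95.255.255) -> R10
  46.77.0.0/16 (46.77.0.0 - 46.77.255.255) -> R19
  46.77.0.0/18 (46.77.0.0 - 46.77.63.255) -> R25
More-specific entries that do NOT match:
  46.77.51.204/30 (46.77.51.204 - 46.77.51.207) does not contain 46.77.51.202
  46.77.50.192/27 (46.77.50.192 - 46.77.50.223) does not contain 46.77.51.202
  46.69.50.0/23 (46.69.50.0 - 46.69.51.255) does not contain 46.77.51.202
  46.77.48.0/23 (46.77.48.0 - 46.77.49.255) does not contain 46.77.51.202
  46.77.56.0/22 (46.77.56.0 - 46.77.59.255) does not contain 46.77.51.202
  46.77.16.0/20 (46.77.16.0 - 46.77.31.255) does not contain 46.77.51.202
Longest matching prefix is /18 -> next hop R25.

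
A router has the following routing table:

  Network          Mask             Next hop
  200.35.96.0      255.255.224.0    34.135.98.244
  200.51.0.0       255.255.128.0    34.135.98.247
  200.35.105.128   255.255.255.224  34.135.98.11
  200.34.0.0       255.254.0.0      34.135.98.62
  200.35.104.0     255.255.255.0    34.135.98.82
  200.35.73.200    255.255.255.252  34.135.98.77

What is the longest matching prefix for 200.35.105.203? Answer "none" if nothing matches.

200.35.96.0/19

Entries matching 200.35.105.203:
  200.34.0.0/15 (200.34.0.0 - 200.35.255.255)
  200.35.96.0/19 (200.35.96.0 - 200.35.127.255)
Most specific is 200.35.96.0/19.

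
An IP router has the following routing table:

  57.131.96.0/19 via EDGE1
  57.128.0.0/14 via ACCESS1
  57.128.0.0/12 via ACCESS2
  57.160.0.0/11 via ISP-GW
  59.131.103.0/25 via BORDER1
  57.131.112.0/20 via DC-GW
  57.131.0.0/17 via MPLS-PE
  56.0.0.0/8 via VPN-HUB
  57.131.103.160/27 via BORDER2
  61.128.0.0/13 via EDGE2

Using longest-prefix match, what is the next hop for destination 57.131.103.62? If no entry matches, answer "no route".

EDGE1

Routes whose prefix contains 57.131.103.62:
  57.128.0.0/12 (57.128.0.0 - 57.143.255.255) -> ACCESS2
  57.128.0.0/14 (57.128.0.0 - 57.131.255.255) -> ACCESS1
  57.131.0.0/17 (57.131.0.0 - 57.131.127.255) -> MPLS-PE
  57.131.96.0/19 (57.131.96.0 - 57.131.127.255) -> EDGE1
More-specific entries that do NOT match:
  57.131.103.160/27 (57.131.103.160 - 57.131.103.191) does not contain 57.131.103.62
  59.131.103.0/25 (59.131.103.0 - 59.131.103.127) does not contain 57.131.103.62
  57.131.112.0/20 (57.131.112.0 - 57.131.127.255) does not contain 57.131.103.62
Longest matching prefix is /19 -> next hop EDGE1.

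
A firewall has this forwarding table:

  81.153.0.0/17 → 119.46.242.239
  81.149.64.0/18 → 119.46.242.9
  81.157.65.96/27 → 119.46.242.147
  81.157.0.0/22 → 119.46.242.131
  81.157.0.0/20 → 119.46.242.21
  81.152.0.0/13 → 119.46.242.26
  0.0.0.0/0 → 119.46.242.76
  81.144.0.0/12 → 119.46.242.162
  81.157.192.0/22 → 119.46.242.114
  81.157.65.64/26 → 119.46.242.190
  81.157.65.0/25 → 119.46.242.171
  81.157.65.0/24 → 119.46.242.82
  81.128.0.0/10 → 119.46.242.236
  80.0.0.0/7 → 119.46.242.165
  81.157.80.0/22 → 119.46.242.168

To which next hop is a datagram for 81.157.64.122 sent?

119.46.242.26

Routes whose prefix contains 81.157.64.122:
  0.0.0.0/0 (default, matches everything) -> 119.46.242.76
  80.0.0.0/7 (80.0.0.0 - 81.255.255.255) -> 119.46.242.165
  81.128.0.0/10 (81.128.0.0 - 81.191.255.255) -> 119.46.242.236
  81.144.0.0/12 (81.144.0.0 - 81.159.255.255) -> 119.46.242.162
  81.152.0.0/13 (81.152.0.0 - 81.159.255.255) -> 119.46.242.26
More-specific entries that do NOT match:
  81.157.65.96/27 (81.157.65.96 - 81.157.65.127) does not contain 81.157.64.122
  81.157.65.64/26 (81.157.65.64 - 81.157.65.127) does not contain 81.157.64.122
  81.157.65.0/25 (81.157.65.0 - 81.157.65.127) does not contain 81.157.64.122
  81.157.65.0/24 (81.157.65.0 - 81.157.65.255) does not contain 81.157.64.122
  81.157.0.0/22 (81.157.0.0 - 81.157.3.255) does not contain 81.157.64.122
  81.157.192.0/22 (81.157.192.0 - 81.157.195.255) does not contain 81.157.64.122
  81.157.80.0/22 (81.157.80.0 - 81.157.83.255) does not contain 81.157.64.122
  81.157.0.0/20 (81.157.0.0 - 81.157.15.255) does not contain 81.157.64.122
  81.149.64.0/18 (81.149.64.0 - 81.149.127.255) does not contain 81.157.64.122
  81.153.0.0/17 (81.153.0.0 - 81.153.127.255) does not contain 81.157.64.122
Longest matching prefix is /13 -> next hop 119.46.242.26.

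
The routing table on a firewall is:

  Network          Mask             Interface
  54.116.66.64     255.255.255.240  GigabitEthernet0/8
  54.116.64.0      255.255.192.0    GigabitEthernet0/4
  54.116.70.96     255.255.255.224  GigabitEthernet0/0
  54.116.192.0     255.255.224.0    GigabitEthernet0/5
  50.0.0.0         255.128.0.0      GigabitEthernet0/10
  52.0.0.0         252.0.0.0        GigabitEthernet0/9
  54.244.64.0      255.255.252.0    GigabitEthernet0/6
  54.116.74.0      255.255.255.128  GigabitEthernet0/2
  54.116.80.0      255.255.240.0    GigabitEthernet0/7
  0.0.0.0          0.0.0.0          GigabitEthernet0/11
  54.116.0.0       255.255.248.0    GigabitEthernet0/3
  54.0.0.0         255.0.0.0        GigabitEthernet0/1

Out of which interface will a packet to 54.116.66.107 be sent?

GigabitEthernet0/4

Routes whose prefix contains 54.116.66.107:
  0.0.0.0/0 (default, matches everything) -> GigabitEthernet0/11
  52.0.0.0/6 (52.0.0.0 - 55.255.255.255) -> GigabitEthernet0/9
  54.0.0.0/8 (54.0.0.0 - 54.255.255.255) -> GigabitEthernet0/1
  54.116.64.0/18 (54.116.64.0 - 54.116.127.255) -> GigabitEthernet0/4
More-specific entries that do NOT match:
  54.116.66.64/28 (54.116.66.64 - 54.116.66.79) does not contain 54.116.66.107
  54.116.70.96/27 (54.116.70.96 - 54.116.70.127) does not contain 54.116.66.107
  54.116.74.0/25 (54.116.74.0 - 54.116.74.127) does not contain 54.116.66.107
  54.244.64.0/22 (54.244.64.0 - 54.244.67.255) does not contain 54.116.66.107
  54.116.0.0/21 (54.116.0.0 - 54.116.7.255) does not contain 54.116.66.107
  54.116.80.0/20 (54.116.80.0 - 54.116.95.255) does not contain 54.116.66.107
  54.116.192.0/19 (54.116.192.0 - 54.116.223.255) does not contain 54.116.66.107
Longest matching prefix is /18 -> interface GigabitEthernet0/4.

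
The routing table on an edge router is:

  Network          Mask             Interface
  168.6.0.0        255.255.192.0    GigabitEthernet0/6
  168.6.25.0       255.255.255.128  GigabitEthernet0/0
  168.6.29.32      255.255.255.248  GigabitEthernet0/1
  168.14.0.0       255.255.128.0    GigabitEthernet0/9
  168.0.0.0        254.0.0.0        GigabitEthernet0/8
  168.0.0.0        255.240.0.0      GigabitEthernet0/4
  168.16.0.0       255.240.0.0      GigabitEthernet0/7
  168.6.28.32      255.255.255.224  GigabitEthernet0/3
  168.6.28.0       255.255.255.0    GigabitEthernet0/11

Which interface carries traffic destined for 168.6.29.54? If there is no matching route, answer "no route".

GigabitEthernet0/6

Routes whose prefix contains 168.6.29.54:
  168.0.0.0/7 (168.0.0.0 - 169.255.255.255) -> GigabitEthernet0/8
  168.0.0.0/12 (168.0.0.0 - 168.15.255.255) -> GigabitEthernet0/4
  168.6.0.0/18 (168.6.0.0 - 168.6.63.255) -> GigabitEthernet0/6
More-specific entries that do NOT match:
  168.6.29.32/29 (168.6.29.32 - 168.6.29.39) does not contain 168.6.29.54
  168.6.28.32/27 (168.6.28.32 - 168.6.28.63) does not contain 168.6.29.54
  168.6.25.0/25 (168.6.25.0 - 168.6.25.127) does not contain 168.6.29.54
  168.6.28.0/24 (168.6.28.0 - 168.6.28.255) does not contain 168.6.29.54
Longest matching prefix is /18 -> interface GigabitEthernet0/6.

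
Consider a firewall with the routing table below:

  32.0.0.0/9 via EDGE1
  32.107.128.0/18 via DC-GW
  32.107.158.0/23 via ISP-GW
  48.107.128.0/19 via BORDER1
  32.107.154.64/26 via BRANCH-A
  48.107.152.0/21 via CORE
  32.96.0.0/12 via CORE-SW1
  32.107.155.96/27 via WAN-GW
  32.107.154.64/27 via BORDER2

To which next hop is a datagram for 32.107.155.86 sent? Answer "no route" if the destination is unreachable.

Routes whose prefix contains 32.107.155.86:
  32.0.0.0/9 (32.0.0.0 - 32.127.255.255) -> EDGE1
  32.96.0.0/12 (32.96.0.0 - 32.111.255.255) -> CORE-SW1
  32.107.128.0/18 (32.107.128.0 - 32.107.191.255) -> DC-GW
More-specific entries that do NOT match:
  32.107.155.96/27 (32.107.155.96 - 32.107.155.127) does not contain 32.107.155.86
  32.107.154.64/27 (32.107.154.64 - 32.107.154.95) does not contain 32.107.155.86
  32.107.154.64/26 (32.107.154.64 - 32.107.154.127) does not contain 32.107.155.86
  32.107.158.0/23 (32.107.158.0 - 32.107.159.255) does not contain 32.107.155.86
  48.107.152.0/21 (48.107.152.0 - 48.107.159.255) does not contain 32.107.155.86
  48.107.128.0/19 (48.107.128.0 - 48.107.159.255) does not contain 32.107.155.86
Longest matching prefix is /18 -> next hop DC-GW.

DC-GW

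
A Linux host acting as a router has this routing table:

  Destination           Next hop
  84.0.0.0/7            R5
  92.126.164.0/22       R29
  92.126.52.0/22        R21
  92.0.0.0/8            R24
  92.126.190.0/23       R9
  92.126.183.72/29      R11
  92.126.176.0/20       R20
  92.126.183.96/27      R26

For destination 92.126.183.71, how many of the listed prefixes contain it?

2

Prefixes containing 92.126.183.71:
  92.0.0.0/8 (92.0.0.0 - 92.255.255.255)
  92.126.176.0/20 (92.126.176.0 - 92.126.191.255)
Total matching entries: 2.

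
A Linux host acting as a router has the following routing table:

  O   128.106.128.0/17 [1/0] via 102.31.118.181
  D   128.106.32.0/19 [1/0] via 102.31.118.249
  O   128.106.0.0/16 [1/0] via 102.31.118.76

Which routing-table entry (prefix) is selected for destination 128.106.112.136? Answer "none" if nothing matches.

128.106.0.0/16

Entries matching 128.106.112.136:
  128.106.0.0/16 (128.106.0.0 - 128.106.255.255)
Most specific is 128.106.0.0/16.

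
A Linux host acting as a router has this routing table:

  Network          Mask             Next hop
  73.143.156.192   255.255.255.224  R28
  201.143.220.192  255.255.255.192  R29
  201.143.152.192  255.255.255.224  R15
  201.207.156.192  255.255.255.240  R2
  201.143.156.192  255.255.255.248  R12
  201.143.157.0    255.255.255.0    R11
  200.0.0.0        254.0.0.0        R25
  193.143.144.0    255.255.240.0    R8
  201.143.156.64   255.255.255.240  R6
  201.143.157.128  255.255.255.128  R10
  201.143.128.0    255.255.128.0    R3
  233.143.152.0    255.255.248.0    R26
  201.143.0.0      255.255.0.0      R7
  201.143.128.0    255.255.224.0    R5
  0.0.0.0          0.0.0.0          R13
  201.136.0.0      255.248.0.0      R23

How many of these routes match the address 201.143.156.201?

Prefixes containing 201.143.156.201:
  0.0.0.0/0 (default, matches everything)
  200.0.0.0/7 (200.0.0.0 - 201.255.255.255)
  201.136.0.0/13 (201.136.0.0 - 201.143.255.255)
  201.143.0.0/16 (201.143.0.0 - 201.143.255.255)
  201.143.128.0/17 (201.143.128.0 - 201.143.255.255)
  201.143.128.0/19 (201.143.128.0 - 201.143.159.255)
Total matching entries: 6.

6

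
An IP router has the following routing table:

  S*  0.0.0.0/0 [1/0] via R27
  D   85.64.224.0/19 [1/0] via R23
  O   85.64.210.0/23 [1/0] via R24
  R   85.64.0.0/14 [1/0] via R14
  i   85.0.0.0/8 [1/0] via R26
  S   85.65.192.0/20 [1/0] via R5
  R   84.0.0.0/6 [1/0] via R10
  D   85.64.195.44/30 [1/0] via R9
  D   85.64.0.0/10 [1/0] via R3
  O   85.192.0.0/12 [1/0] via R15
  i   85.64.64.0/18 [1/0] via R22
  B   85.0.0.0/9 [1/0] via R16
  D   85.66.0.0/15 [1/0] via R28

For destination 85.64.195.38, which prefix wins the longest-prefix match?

85.64.0.0/14

Entries matching 85.64.195.38:
  0.0.0.0/0 (default, matches everything)
  84.0.0.0/6 (84.0.0.0 - 87.255.255.255)
  85.0.0.0/8 (85.0.0.0 - 85.255.255.255)
  85.0.0.0/9 (85.0.0.0 - 85.127.255.255)
  85.64.0.0/10 (85.64.0.0 - 85.127.255.255)
  85.64.0.0/14 (85.64.0.0 - 85.67.255.255)
Most specific is 85.64.0.0/14.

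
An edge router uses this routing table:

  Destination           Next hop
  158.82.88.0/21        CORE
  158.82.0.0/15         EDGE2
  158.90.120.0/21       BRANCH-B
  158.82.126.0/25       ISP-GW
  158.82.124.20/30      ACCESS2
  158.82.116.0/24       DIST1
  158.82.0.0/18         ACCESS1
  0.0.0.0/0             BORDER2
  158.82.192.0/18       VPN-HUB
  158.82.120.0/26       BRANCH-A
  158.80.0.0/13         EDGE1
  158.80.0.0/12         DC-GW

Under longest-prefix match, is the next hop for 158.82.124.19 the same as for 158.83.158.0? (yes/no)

yes

158.82.124.19: longest match 158.82.0.0/15 -> EDGE2
158.83.158.0: longest match 158.82.0.0/15 -> EDGE2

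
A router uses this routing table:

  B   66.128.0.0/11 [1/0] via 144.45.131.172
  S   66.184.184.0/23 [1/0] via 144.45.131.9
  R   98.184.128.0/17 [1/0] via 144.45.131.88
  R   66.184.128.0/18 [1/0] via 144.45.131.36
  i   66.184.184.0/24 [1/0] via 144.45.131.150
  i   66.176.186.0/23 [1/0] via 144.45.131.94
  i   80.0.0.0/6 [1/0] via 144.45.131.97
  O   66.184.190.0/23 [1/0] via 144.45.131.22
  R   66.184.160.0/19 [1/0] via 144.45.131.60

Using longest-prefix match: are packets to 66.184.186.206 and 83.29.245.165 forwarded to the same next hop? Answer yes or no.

no

66.184.186.206: longest match 66.184.160.0/19 -> 144.45.131.60
83.29.245.165: longest match 80.0.0.0/6 -> 144.45.131.97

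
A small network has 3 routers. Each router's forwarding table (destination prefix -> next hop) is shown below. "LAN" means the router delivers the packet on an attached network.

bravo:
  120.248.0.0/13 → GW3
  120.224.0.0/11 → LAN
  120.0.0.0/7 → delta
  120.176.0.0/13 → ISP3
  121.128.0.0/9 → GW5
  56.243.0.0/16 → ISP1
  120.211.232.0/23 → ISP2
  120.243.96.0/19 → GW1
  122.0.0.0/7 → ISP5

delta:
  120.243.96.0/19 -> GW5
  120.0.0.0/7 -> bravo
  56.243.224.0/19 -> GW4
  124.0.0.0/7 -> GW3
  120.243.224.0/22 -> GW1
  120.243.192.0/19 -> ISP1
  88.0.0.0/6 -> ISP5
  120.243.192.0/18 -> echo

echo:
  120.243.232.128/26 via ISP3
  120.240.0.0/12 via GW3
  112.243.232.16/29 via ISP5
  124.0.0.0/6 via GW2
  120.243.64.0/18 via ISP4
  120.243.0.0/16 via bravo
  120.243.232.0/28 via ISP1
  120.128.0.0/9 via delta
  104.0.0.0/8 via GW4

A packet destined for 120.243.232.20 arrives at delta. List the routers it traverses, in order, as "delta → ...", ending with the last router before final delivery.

delta → echo → bravo

At delta: longest match for 120.243.232.20 is 120.243.192.0/18 -> echo
At echo: longest match for 120.243.232.20 is 120.243.0.0/16 -> bravo
At bravo: longest match for 120.243.232.20 is 120.224.0.0/11 -> LAN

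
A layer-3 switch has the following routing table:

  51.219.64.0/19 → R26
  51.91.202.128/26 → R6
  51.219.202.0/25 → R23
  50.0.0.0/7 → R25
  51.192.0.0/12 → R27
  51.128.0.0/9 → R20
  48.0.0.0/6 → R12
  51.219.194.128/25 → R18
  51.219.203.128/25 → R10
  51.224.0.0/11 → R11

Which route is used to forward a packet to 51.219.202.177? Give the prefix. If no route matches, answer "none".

Entries matching 51.219.202.177:
  48.0.0.0/6 (48.0.0.0 - 51.255.255.255)
  50.0.0.0/7 (50.0.0.0 - 51.255.255.255)
  51.128.0.0/9 (51.128.0.0 - 51.255.255.255)
Most specific is 51.128.0.0/9.

51.128.0.0/9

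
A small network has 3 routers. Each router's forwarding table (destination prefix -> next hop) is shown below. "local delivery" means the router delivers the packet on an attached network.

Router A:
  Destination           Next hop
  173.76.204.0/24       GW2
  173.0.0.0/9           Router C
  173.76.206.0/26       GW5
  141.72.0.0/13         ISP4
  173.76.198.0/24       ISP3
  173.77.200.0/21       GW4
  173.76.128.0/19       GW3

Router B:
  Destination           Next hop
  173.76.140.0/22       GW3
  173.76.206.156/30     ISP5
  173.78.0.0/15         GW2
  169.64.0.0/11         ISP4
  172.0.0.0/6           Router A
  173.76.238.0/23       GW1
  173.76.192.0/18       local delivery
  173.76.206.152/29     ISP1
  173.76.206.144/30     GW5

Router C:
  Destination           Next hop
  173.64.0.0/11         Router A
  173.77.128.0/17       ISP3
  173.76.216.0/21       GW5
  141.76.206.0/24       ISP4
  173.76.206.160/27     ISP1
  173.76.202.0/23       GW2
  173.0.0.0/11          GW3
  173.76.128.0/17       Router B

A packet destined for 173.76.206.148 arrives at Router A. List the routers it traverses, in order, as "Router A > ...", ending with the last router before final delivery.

Router A > Router C > Router B

At Router A: longest match for 173.76.206.148 is 173.0.0.0/9 -> Router C
At Router C: longest match for 173.76.206.148 is 173.76.128.0/17 -> Router B
At Router B: longest match for 173.76.206.148 is 173.76.192.0/18 -> local delivery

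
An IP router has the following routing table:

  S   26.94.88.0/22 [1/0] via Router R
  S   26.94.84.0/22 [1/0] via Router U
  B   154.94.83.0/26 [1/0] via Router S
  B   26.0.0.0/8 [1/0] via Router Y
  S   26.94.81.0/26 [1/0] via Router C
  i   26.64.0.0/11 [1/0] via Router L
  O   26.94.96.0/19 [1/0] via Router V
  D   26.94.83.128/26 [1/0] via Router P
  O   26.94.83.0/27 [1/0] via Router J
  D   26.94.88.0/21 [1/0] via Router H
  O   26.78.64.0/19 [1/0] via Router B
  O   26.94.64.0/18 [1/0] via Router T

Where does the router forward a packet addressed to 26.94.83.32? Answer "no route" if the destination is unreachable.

Routes whose prefix contains 26.94.83.32:
  26.0.0.0/8 (26.0.0.0 - 26.255.255.255) -> Router Y
  26.64.0.0/11 (26.64.0.0 - 26.95.255.255) -> Router L
  26.94.64.0/18 (26.94.64.0 - 26.94.127.255) -> Router T
More-specific entries that do NOT match:
  26.94.83.0/27 (26.94.83.0 - 26.94.83.31) does not contain 26.94.83.32
  154.94.83.0/26 (154.94.83.0 - 154.94.83.63) does not contain 26.94.83.32
  26.94.81.0/26 (26.94.81.0 - 26.94.81.63) does not contain 26.94.83.32
  26.94.83.128/26 (26.94.83.128 - 26.94.83.191) does not contain 26.94.83.32
  26.94.88.0/22 (26.94.88.0 - 26.94.91.255) does not contain 26.94.83.32
  26.94.84.0/22 (26.94.84.0 - 26.94.87.255) does not contain 26.94.83.32
  26.94.88.0/21 (26.94.88.0 - 26.94.95.255) does not contain 26.94.83.32
  26.94.96.0/19 (26.94.96.0 - 26.94.127.255) does not contain 26.94.83.32
  26.78.64.0/19 (26.78.64.0 - 26.78.95.255) does not contain 26.94.83.32
Longest matching prefix is /18 -> next hop Router T.

Router T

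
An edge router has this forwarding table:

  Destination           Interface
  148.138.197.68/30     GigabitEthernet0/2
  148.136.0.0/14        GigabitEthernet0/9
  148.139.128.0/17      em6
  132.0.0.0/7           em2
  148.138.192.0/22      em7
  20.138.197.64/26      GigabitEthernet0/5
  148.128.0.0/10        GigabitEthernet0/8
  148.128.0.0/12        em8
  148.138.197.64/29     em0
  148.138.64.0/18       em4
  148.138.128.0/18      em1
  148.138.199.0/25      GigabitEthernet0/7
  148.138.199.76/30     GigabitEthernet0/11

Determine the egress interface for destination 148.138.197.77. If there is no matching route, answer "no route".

GigabitEthernet0/9

Routes whose prefix contains 148.138.197.77:
  148.128.0.0/10 (148.128.0.0 - 148.191.255.255) -> GigabitEthernet0/8
  148.128.0.0/12 (148.128.0.0 - 148.143.255.255) -> em8
  148.136.0.0/14 (148.136.0.0 - 148.139.255.255) -> GigabitEthernet0/9
More-specific entries that do NOT match:
  148.138.197.68/30 (148.138.197.68 - 148.138.197.71) does not contain 148.138.197.77
  148.138.199.76/30 (148.138.199.76 - 148.138.199.79) does not contain 148.138.197.77
  148.138.197.64/29 (148.138.197.64 - 148.138.197.71) does not contain 148.138.197.77
  20.138.197.64/26 (20.138.197.64 - 20.138.197.127) does not contain 148.138.197.77
  148.138.199.0/25 (148.138.199.0 - 148.138.199.127) does not contain 148.138.197.77
  148.138.192.0/22 (148.138.192.0 - 148.138.195.255) does not contain 148.138.197.77
  148.138.64.0/18 (148.138.64.0 - 148.138.127.255) does not contain 148.138.197.77
  148.138.128.0/18 (148.138.128.0 - 148.138.191.255) does not contain 148.138.197.77
  148.139.128.0/17 (148.139.128.0 - 148.139.255.255) does not contain 148.138.197.77
Longest matching prefix is /14 -> interface GigabitEthernet0/9.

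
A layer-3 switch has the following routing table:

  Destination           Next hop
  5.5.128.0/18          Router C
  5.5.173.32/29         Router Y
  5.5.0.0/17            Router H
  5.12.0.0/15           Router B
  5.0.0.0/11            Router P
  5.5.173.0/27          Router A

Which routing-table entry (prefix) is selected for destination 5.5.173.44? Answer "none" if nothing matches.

5.5.128.0/18

Entries matching 5.5.173.44:
  5.0.0.0/11 (5.0.0.0 - 5.31.255.255)
  5.5.128.0/18 (5.5.128.0 - 5.5.191.255)
Most specific is 5.5.128.0/18.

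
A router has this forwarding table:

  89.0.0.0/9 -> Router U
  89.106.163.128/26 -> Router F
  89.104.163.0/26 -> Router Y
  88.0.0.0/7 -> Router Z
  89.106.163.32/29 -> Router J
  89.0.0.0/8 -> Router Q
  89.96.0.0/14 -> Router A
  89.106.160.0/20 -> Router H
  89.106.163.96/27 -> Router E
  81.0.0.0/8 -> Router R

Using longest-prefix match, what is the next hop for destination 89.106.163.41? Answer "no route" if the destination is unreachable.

Routes whose prefix contains 89.106.163.41:
  88.0.0.0/7 (88.0.0.0 - 89.255.255.255) -> Router Z
  89.0.0.0/8 (89.0.0.0 - 89.255.255.255) -> Router Q
  89.0.0.0/9 (89.0.0.0 - 89.127.255.255) -> Router U
  89.106.160.0/20 (89.106.160.0 - 89.106.175.255) -> Router H
More-specific entries that do NOT match:
  89.106.163.32/29 (89.106.163.32 - 89.106.163.39) does not contain 89.106.163.41
  89.106.163.96/27 (89.106.163.96 - 89.106.163.127) does not contain 89.106.163.41
  89.106.163.128/26 (89.106.163.128 - 89.106.163.191) does not contain 89.106.163.41
  89.104.163.0/26 (89.104.163.0 - 89.104.163.63) does not contain 89.106.163.41
Longest matching prefix is /20 -> next hop Router H.

Router H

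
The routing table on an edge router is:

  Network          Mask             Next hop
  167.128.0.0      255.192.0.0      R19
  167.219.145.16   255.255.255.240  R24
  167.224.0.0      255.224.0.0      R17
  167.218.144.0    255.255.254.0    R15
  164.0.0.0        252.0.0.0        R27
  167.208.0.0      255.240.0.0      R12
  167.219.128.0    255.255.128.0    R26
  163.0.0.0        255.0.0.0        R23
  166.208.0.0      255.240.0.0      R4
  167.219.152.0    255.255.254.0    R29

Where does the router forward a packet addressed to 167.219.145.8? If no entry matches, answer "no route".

Routes whose prefix contains 167.219.145.8:
  164.0.0.0/6 (164.0.0.0 - 167.255.255.255) -> R27
  167.208.0.0/12 (167.208.0.0 - 167.223.255.255) -> R12
  167.219.128.0/17 (167.219.128.0 - 167.219.255.255) -> R26
More-specific entries that do NOT match:
  167.219.145.16/28 (167.219.145.16 - 167.219.145.31) does not contain 167.219.145.8
  167.218.144.0/23 (167.218.144.0 - 167.218.145.255) does not contain 167.219.145.8
  167.219.152.0/23 (167.219.152.0 - 167.219.153.255) does not contain 167.219.145.8
Longest matching prefix is /17 -> next hop R26.

R26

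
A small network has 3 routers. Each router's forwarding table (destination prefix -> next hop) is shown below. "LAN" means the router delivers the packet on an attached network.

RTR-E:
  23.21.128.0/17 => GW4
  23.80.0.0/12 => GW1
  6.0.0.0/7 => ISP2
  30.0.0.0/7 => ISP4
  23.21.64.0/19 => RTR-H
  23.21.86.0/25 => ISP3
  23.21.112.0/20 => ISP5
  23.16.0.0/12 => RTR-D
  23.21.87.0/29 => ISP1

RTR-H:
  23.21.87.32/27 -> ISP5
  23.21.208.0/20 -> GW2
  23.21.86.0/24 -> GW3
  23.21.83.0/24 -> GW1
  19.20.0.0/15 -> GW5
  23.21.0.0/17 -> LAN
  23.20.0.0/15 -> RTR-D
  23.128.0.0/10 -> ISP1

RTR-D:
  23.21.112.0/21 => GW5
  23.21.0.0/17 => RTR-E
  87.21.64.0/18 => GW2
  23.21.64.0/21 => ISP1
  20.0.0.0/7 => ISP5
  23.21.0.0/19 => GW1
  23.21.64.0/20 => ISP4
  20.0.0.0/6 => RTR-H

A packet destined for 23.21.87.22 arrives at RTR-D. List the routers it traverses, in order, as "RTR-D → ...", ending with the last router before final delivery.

At RTR-D: longest match for 23.21.87.22 is 23.21.0.0/17 -> RTR-E
At RTR-E: longest match for 23.21.87.22 is 23.21.64.0/19 -> RTR-H
At RTR-H: longest match for 23.21.87.22 is 23.21.0.0/17 -> LAN

RTR-D → RTR-E → RTR-H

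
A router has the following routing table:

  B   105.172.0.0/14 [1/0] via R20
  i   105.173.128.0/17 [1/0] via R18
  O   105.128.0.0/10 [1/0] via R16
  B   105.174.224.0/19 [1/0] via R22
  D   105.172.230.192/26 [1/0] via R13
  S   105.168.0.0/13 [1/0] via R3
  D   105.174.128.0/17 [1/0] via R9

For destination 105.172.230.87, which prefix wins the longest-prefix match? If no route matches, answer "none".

105.172.0.0/14

Entries matching 105.172.230.87:
  105.128.0.0/10 (105.128.0.0 - 105.191.255.255)
  105.168.0.0/13 (105.168.0.0 - 105.175.255.255)
  105.172.0.0/14 (105.172.0.0 - 105.175.255.255)
Most specific is 105.172.0.0/14.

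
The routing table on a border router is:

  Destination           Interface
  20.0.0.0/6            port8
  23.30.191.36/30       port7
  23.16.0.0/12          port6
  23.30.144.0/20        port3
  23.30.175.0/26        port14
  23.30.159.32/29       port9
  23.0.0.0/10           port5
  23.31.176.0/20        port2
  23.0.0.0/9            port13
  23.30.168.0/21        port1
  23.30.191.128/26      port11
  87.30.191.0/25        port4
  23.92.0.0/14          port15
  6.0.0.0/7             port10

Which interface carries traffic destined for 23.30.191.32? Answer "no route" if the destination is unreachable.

Routes whose prefix contains 23.30.191.32:
  20.0.0.0/6 (20.0.0.0 - 23.255.255.255) -> port8
  23.0.0.0/9 (23.0.0.0 - 23.127.255.255) -> port13
  23.0.0.0/10 (23.0.0.0 - 23.63.255.255) -> port5
  23.16.0.0/12 (23.16.0.0 - 23.31.255.255) -> port6
More-specific entries that do NOT match:
  23.30.191.36/30 (23.30.191.36 - 23.30.191.39) does not contain 23.30.191.32
  23.30.159.32/29 (23.30.159.32 - 23.30.159.39) does not contain 23.30.191.32
  23.30.175.0/26 (23.30.175.0 - 23.30.175.63) does not contain 23.30.191.32
  23.30.191.128/26 (23.30.191.128 - 23.30.191.191) does not contain 23.30.191.32
  87.30.191.0/25 (87.30.191.0 - 87.30.191.127) does not contain 23.30.191.32
  23.30.168.0/21 (23.30.168.0 - 23.30.175.255) does not contain 23.30.191.32
  23.30.144.0/20 (23.30.144.0 - 23.30.159.255) does not contain 23.30.191.32
  23.31.176.0/20 (23.31.176.0 - 23.31.191.255) does not contain 23.30.191.32
  23.92.0.0/14 (23.92.0.0 - 23.95.255.255) does not contain 23.30.191.32
Longest matching prefix is /12 -> interface port6.

port6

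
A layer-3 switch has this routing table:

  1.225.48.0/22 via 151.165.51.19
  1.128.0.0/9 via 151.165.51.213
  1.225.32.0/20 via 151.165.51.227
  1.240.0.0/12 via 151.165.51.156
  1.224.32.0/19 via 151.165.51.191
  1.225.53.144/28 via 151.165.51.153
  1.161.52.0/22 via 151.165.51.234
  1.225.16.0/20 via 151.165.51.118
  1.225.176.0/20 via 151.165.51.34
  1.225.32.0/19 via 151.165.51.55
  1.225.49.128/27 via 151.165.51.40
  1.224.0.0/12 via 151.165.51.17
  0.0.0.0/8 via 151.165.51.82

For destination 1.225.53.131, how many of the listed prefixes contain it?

Prefixes containing 1.225.53.131:
  1.128.0.0/9 (1.128.0.0 - 1.255.255.255)
  1.224.0.0/12 (1.224.0.0 - 1.239.255.255)
  1.225.32.0/19 (1.225.32.0 - 1.225.63.255)
Total matching entries: 3.

3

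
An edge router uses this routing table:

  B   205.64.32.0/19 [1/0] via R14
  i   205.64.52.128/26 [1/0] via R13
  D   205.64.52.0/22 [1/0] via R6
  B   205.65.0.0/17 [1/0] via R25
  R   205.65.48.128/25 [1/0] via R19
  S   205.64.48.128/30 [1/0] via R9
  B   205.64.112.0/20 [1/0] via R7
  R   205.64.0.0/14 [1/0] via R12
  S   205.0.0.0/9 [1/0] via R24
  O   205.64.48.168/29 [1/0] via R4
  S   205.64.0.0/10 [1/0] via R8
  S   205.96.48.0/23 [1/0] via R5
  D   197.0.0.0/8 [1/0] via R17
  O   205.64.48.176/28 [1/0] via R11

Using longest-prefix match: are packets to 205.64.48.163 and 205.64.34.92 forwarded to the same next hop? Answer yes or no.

yes

205.64.48.163: longest match 205.64.32.0/19 -> R14
205.64.34.92: longest match 205.64.32.0/19 -> R14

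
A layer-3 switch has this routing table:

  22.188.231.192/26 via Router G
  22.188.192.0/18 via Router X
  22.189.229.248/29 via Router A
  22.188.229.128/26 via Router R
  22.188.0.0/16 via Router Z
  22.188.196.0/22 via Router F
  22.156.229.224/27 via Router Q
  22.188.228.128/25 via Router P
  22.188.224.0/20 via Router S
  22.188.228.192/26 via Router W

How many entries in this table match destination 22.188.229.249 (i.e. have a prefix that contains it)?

3

Prefixes containing 22.188.229.249:
  22.188.0.0/16 (22.188.0.0 - 22.188.255.255)
  22.188.192.0/18 (22.188.192.0 - 22.188.255.255)
  22.188.224.0/20 (22.188.224.0 - 22.188.239.255)
Total matching entries: 3.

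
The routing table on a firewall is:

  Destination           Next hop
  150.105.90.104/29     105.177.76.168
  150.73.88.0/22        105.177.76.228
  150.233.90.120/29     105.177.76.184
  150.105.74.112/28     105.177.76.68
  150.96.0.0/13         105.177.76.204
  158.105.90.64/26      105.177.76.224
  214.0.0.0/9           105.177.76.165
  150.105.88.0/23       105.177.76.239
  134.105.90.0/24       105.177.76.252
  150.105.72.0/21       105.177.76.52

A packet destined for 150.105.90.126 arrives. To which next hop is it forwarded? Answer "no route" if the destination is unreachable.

No entry's prefix contains 150.105.90.126; there is no default route.

no route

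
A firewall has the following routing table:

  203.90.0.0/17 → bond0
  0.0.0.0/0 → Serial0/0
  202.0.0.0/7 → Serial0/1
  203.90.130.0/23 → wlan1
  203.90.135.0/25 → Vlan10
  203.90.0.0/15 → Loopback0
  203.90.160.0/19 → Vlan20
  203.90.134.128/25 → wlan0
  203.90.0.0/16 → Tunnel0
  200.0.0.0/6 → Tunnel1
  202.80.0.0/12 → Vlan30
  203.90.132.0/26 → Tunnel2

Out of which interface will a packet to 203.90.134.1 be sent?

Routes whose prefix contains 203.90.134.1:
  0.0.0.0/0 (default, matches everything) -> Serial0/0
  200.0.0.0/6 (200.0.0.0 - 203.255.255.255) -> Tunnel1
  202.0.0.0/7 (202.0.0.0 - 203.255.255.255) -> Serial0/1
  203.90.0.0/15 (203.90.0.0 - 203.91.255.255) -> Loopback0
  203.90.0.0/16 (203.90.0.0 - 203.90.255.255) -> Tunnel0
More-specific entries that do NOT match:
  203.90.132.0/26 (203.90.132.0 - 203.90.132.63) does not contain 203.90.134.1
  203.90.135.0/25 (203.90.135.0 - 203.90.135.127) does not contain 203.90.134.1
  203.90.134.128/25 (203.90.134.128 - 203.90.134.255) does not contain 203.90.134.1
  203.90.130.0/23 (203.90.130.0 - 203.90.131.255) does not contain 203.90.134.1
  203.90.160.0/19 (203.90.160.0 - 203.90.191.255) does not contain 203.90.134.1
  203.90.0.0/17 (203.90.0.0 - 203.90.127.255) does not contain 203.90.134.1
Longest matching prefix is /16 -> interface Tunnel0.

Tunnel0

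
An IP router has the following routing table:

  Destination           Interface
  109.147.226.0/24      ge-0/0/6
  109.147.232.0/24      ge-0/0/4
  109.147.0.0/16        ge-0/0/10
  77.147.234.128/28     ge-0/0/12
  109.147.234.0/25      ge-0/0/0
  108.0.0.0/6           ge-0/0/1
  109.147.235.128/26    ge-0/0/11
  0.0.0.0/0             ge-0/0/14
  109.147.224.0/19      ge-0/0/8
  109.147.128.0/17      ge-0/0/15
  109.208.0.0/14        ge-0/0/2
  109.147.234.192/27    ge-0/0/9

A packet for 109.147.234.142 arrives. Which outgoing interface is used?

Routes whose prefix contains 109.147.234.142:
  0.0.0.0/0 (default, matches everything) -> ge-0/0/14
  108.0.0.0/6 (108.0.0.0 - 111.255.255.255) -> ge-0/0/1
  109.147.0.0/16 (109.147.0.0 - 109.147.255.255) -> ge-0/0/10
  109.147.128.0/17 (109.147.128.0 - 109.147.255.255) -> ge-0/0/15
  109.147.224.0/19 (109.147.224.0 - 109.147.255.255) -> ge-0/0/8
More-specific entries that do NOT match:
  77.147.234.128/28 (77.147.234.128 - 77.147.234.143) does not contain 109.147.234.142
  109.147.234.192/27 (109.147.234.192 - 109.147.234.223) does not contain 109.147.234.142
  109.147.235.128/26 (109.147.235.128 - 109.147.235.191) does not contain 109.147.234.142
  109.147.234.0/25 (109.147.234.0 - 109.147.234.127) does not contain 109.147.234.142
  109.147.226.0/24 (109.147.226.0 - 109.147.226.255) does not contain 109.147.234.142
  109.147.232.0/24 (109.147.232.0 - 109.147.232.255) does not contain 109.147.234.142
Longest matching prefix is /19 -> interface ge-0/0/8.

ge-0/0/8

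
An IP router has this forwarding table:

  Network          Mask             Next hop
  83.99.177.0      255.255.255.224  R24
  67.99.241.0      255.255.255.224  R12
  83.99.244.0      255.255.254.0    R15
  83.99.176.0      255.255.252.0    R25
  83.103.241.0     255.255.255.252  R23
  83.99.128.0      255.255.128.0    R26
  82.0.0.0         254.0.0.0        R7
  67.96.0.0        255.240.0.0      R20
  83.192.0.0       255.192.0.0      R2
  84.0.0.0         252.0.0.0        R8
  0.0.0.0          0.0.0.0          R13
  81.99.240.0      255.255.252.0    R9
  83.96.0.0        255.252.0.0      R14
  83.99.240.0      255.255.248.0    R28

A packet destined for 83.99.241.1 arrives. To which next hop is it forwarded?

Routes whose prefix contains 83.99.241.1:
  0.0.0.0/0 (default, matches everything) -> R13
  82.0.0.0/7 (82.0.0.0 - 83.255.255.255) -> R7
  83.96.0.0/14 (83.96.0.0 - 83.99.255.255) -> R14
  83.99.128.0/17 (83.99.128.0 - 83.99.255.255) -> R26
  83.99.240.0/21 (83.99.240.0 - 83.99.247.255) -> R28
More-specific entries that do NOT match:
  83.103.241.0/30 (83.103.241.0 - 83.103.241.3) does not contain 83.99.241.1
  83.99.177.0/27 (83.99.177.0 - 83.99.177.31) does not contain 83.99.241.1
  67.99.241.0/27 (67.99.241.0 - 67.99.241.31) does not contain 83.99.241.1
  83.99.244.0/23 (83.99.244.0 - 83.99.245.255) does not contain 83.99.241.1
  83.99.176.0/22 (83.99.176.0 - 83.99.179.255) does not contain 83.99.241.1
  81.99.240.0/22 (81.99.240.0 - 81.99.243.255) does not contain 83.99.241.1
Longest matching prefix is /21 -> next hop R28.

R28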